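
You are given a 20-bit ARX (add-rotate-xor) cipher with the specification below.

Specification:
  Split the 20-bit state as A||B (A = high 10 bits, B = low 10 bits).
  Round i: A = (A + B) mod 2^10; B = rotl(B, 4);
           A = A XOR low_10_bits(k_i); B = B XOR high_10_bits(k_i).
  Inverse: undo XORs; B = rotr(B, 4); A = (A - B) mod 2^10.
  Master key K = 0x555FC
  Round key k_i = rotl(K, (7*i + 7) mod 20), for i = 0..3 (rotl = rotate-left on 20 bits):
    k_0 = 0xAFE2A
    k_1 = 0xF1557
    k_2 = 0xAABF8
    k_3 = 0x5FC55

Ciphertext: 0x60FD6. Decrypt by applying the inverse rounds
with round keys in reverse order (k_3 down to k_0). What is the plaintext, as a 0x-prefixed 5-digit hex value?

0x1F4CC

s_0 = ciphertext = 0x60FD6
s_1 = InvRound(s_0, k_3) = 0xDB26A
s_2 = InvRound(s_1, k_2) = 0x2200C
s_3 = InvRound(s_2, k_1) = 0xD8E7C
s_4 = InvRound(s_3, k_0) = 0x1F4CC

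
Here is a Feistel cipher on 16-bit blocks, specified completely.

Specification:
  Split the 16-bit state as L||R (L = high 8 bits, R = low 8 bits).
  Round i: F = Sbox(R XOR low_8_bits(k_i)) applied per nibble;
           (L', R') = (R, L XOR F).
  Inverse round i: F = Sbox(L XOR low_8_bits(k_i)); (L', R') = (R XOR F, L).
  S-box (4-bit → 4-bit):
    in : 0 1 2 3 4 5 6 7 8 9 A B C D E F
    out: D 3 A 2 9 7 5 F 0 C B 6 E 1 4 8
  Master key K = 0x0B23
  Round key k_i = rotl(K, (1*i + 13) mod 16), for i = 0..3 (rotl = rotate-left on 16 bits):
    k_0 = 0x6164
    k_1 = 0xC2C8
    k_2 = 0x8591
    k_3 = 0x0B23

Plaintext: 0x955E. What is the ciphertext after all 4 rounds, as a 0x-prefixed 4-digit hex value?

s_0 = plaintext = 0x955E
s_1 = Round(s_0, k_0) = 0x5EBE
s_2 = Round(s_1, k_1) = 0xBEAB
s_3 = Round(s_2, k_2) = 0xAB95
s_4 = Round(s_3, k_3) = 0x95CE

0x95CE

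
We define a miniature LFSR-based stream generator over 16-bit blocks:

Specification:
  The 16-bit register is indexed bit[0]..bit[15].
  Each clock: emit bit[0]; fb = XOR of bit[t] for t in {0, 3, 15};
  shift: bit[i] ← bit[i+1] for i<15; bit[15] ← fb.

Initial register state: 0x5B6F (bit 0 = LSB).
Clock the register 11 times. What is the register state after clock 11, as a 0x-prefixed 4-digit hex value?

reg_0 = 0x5B6F
clock 1: out=1, reg = 0x2DB7
clock 2: out=1, reg = 0x96DB
clock 3: out=1, reg = 0xCB6D
clock 4: out=1, reg = 0xE5B6
clock 5: out=0, reg = 0xF2DB
clock 6: out=1, reg = 0xF96D
clock 7: out=1, reg = 0xFCB6
clock 8: out=0, reg = 0xFE5B
clock 9: out=1, reg = 0xFF2D
clock 10: out=1, reg = 0xFF96
clock 11: out=0, reg = 0xFFCB

0xFFCB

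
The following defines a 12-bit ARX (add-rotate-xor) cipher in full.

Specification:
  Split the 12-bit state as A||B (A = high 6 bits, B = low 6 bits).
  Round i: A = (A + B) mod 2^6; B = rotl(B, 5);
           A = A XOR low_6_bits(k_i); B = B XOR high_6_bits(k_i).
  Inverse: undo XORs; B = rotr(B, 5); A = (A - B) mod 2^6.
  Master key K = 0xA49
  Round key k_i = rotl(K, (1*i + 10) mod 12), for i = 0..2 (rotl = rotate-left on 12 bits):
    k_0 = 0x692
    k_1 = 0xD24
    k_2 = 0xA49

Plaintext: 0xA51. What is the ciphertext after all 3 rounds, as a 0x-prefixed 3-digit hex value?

0x89F

s_0 = plaintext = 0xA51
s_1 = Round(s_0, k_0) = 0xA32
s_2 = Round(s_1, k_1) = 0xFAD
s_3 = Round(s_2, k_2) = 0x89F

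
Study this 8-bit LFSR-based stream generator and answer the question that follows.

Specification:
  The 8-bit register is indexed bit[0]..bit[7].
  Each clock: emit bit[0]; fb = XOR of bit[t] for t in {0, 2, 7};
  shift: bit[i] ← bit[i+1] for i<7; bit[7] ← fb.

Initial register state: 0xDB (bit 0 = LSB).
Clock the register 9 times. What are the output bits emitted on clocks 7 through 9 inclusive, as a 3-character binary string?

reg_0 = 0xDB
clock 1: out=1, reg = 0x6D
clock 2: out=1, reg = 0x36
clock 3: out=0, reg = 0x9B
clock 4: out=1, reg = 0x4D
clock 5: out=1, reg = 0x26
clock 6: out=0, reg = 0x93
clock 7: out=1, reg = 0x49
clock 8: out=1, reg = 0xA4
clock 9: out=0, reg = 0x52

110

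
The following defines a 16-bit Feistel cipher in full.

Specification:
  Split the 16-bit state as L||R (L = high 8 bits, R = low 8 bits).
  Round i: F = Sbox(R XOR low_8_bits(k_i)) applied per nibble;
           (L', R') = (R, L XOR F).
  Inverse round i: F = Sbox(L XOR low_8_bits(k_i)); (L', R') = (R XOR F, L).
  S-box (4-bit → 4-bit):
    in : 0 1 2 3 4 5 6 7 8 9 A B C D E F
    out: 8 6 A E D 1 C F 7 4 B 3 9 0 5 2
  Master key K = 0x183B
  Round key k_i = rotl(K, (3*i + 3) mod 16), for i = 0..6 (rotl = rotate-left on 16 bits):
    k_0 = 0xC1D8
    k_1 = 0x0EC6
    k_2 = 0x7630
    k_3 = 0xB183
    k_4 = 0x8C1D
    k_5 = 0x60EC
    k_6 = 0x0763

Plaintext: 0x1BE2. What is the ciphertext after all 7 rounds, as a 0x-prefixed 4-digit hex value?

s_0 = plaintext = 0x1BE2
s_1 = Round(s_0, k_0) = 0xE2F0
s_2 = Round(s_1, k_1) = 0xF00E
s_3 = Round(s_2, k_2) = 0x0E15
s_4 = Round(s_3, k_3) = 0x1542
s_5 = Round(s_4, k_4) = 0x4207
s_6 = Round(s_5, k_5) = 0x0711
s_7 = Round(s_6, k_6) = 0x11FD

0x11FD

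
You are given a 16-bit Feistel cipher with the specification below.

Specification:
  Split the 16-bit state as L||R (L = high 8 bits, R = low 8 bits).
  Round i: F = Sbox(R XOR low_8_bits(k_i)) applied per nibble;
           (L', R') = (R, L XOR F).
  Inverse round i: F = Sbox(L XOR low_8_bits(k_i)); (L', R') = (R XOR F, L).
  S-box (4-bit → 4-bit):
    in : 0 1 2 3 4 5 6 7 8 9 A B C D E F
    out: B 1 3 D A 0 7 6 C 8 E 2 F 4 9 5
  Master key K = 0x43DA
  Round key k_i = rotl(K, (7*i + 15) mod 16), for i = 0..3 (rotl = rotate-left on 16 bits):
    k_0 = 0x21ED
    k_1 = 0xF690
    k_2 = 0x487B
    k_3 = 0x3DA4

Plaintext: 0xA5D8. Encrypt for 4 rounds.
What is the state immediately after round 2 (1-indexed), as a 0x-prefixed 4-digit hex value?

0x7548

s_0 = plaintext = 0xA5D8
s_1 = Round(s_0, k_0) = 0xD875
s_2 = Round(s_1, k_1) = 0x7548
s_3 = Round(s_2, k_2) = 0x48A8
s_4 = Round(s_3, k_3) = 0xA8F7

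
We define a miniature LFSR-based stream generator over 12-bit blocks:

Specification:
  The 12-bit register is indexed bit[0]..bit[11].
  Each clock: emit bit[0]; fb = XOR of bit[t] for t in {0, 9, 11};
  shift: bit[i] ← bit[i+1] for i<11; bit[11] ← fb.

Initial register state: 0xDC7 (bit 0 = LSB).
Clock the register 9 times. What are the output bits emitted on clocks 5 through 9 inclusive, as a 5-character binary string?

reg_0 = 0xDC7
clock 1: out=1, reg = 0x6E3
clock 2: out=1, reg = 0x371
clock 3: out=1, reg = 0x1B8
clock 4: out=0, reg = 0x0DC
clock 5: out=0, reg = 0x06E
clock 6: out=0, reg = 0x037
clock 7: out=1, reg = 0x81B
clock 8: out=1, reg = 0x40D
clock 9: out=1, reg = 0xA06

00111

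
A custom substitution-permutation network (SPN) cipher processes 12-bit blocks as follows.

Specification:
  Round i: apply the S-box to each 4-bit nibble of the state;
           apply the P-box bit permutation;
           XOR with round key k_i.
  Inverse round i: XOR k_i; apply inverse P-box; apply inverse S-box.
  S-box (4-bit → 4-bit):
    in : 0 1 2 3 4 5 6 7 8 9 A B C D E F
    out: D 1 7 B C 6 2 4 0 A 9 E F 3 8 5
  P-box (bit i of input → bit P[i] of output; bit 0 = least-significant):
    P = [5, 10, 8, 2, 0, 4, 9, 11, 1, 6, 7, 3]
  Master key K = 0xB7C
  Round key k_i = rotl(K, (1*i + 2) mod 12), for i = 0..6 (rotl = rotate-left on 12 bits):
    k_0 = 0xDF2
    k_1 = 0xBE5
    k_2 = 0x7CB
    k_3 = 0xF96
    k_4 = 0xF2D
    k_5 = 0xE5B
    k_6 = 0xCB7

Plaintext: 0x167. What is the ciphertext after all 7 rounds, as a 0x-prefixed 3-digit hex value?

s_0 = plaintext = 0x167
s_1 = Round(s_0, k_0) = 0xCE0
s_2 = Round(s_1, k_1) = 0x20B
s_3 = Round(s_2, k_2) = 0x80C
s_4 = Round(s_3, k_3) = 0x0B3
s_5 = Round(s_4, k_4) = 0x193
s_6 = Round(s_5, k_5) = 0x26D
s_7 = Round(s_6, k_6) = 0x845

0x845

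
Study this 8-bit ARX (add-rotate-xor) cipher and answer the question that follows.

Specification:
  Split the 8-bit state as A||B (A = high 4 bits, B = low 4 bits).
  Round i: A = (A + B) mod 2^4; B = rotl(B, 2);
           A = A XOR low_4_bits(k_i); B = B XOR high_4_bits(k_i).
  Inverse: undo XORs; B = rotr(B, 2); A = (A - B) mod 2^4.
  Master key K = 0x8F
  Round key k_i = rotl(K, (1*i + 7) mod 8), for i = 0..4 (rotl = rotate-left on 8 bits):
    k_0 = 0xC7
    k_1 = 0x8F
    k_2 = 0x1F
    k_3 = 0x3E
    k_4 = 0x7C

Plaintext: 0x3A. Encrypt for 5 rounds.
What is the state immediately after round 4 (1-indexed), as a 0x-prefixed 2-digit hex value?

s_0 = plaintext = 0x3A
s_1 = Round(s_0, k_0) = 0xA6
s_2 = Round(s_1, k_1) = 0xF1
s_3 = Round(s_2, k_2) = 0xF5
s_4 = Round(s_3, k_3) = 0xA6
s_5 = Round(s_4, k_4) = 0xCE

0xA6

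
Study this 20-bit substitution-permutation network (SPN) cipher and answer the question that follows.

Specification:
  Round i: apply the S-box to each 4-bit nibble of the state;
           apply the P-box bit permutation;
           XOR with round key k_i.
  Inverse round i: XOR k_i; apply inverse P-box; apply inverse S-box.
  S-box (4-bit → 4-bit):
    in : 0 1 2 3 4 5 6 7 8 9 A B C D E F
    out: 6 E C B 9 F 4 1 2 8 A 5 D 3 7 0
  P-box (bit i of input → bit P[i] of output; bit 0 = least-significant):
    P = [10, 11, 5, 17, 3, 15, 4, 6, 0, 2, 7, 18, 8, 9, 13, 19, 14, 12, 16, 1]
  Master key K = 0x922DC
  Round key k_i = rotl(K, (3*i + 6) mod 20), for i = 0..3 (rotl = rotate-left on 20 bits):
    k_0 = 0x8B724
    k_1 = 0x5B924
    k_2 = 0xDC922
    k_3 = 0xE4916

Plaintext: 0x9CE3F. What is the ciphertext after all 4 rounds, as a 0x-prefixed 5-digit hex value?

0x7137E

s_0 = plaintext = 0x9CE3F
s_1 = Round(s_0, k_0) = 0x016EB
s_2 = Round(s_1, k_1) = 0xC0F9C
s_3 = Round(s_2, k_2) = 0xEAF40
s_4 = Round(s_3, k_3) = 0x7137E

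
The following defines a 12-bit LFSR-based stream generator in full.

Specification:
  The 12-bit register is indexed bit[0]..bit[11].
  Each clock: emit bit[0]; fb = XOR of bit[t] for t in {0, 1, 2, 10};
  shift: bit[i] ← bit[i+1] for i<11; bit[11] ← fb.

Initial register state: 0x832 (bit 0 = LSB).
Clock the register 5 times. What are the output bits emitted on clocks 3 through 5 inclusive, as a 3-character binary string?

reg_0 = 0x832
clock 1: out=0, reg = 0xC19
clock 2: out=1, reg = 0x60C
clock 3: out=0, reg = 0x306
clock 4: out=0, reg = 0x183
clock 5: out=1, reg = 0x0C1

001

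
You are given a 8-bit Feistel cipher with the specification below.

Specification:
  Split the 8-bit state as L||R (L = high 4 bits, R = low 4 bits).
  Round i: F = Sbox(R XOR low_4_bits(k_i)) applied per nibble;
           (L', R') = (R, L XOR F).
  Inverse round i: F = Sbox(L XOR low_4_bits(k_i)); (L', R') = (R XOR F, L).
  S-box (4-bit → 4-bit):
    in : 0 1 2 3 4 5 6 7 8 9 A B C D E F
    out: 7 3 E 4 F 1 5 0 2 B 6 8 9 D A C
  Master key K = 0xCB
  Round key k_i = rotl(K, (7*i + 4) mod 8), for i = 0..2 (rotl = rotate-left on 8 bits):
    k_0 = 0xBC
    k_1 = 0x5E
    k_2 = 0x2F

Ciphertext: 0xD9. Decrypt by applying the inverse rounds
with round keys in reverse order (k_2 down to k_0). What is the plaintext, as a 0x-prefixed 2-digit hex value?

0x16

s_0 = ciphertext = 0xD9
s_1 = InvRound(s_0, k_2) = 0x7D
s_2 = InvRound(s_1, k_1) = 0x67
s_3 = InvRound(s_2, k_0) = 0x16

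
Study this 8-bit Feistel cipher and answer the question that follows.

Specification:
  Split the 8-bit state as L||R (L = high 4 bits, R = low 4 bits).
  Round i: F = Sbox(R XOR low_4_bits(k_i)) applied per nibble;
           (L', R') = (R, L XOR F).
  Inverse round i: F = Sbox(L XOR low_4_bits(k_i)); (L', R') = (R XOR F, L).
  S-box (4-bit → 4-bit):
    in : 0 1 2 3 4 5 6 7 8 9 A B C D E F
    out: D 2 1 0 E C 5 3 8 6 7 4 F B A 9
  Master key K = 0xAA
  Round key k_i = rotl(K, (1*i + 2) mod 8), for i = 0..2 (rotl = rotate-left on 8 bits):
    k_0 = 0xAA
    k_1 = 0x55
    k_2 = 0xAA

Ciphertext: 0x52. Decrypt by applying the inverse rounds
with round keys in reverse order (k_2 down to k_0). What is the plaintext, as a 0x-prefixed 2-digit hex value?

s_0 = ciphertext = 0x52
s_1 = InvRound(s_0, k_2) = 0xB5
s_2 = InvRound(s_1, k_1) = 0xFB
s_3 = InvRound(s_2, k_0) = 0x7F

0x7F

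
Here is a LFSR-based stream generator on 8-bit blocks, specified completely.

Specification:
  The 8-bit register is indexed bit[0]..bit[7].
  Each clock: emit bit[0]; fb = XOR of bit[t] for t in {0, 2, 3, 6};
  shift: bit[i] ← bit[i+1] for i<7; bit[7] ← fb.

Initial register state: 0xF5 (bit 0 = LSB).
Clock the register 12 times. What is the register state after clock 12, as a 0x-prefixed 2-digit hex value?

reg_0 = 0xF5
clock 1: out=1, reg = 0xFA
clock 2: out=0, reg = 0x7D
clock 3: out=1, reg = 0x3E
clock 4: out=0, reg = 0x1F
clock 5: out=1, reg = 0x8F
clock 6: out=1, reg = 0xC7
clock 7: out=1, reg = 0xE3
clock 8: out=1, reg = 0x71
clock 9: out=1, reg = 0x38
clock 10: out=0, reg = 0x9C
clock 11: out=0, reg = 0x4E
clock 12: out=0, reg = 0xA7

0xA7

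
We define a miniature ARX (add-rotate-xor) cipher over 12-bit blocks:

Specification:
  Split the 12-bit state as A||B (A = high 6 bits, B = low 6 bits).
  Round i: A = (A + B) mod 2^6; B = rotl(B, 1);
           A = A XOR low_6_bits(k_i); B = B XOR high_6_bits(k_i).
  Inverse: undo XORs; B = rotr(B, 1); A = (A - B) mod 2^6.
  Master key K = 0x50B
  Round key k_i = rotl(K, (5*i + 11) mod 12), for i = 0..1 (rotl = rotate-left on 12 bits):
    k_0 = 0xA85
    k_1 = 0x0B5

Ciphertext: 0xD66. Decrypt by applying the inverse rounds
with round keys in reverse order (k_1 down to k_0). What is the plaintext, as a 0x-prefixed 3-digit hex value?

0x3DC

s_0 = ciphertext = 0xD66
s_1 = InvRound(s_0, k_1) = 0xB92
s_2 = InvRound(s_1, k_0) = 0x3DC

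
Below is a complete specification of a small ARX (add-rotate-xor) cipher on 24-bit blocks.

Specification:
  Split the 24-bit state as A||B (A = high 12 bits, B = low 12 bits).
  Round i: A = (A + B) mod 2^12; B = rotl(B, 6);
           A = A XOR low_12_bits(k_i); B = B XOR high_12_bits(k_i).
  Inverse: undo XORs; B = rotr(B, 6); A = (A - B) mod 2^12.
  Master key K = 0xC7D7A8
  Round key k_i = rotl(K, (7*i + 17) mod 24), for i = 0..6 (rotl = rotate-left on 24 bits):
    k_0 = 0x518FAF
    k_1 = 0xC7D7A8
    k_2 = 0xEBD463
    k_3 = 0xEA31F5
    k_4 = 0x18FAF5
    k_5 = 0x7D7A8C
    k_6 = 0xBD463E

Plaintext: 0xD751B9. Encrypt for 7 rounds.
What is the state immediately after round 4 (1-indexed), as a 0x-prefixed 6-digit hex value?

0x743A09

s_0 = plaintext = 0xD751B9
s_1 = Round(s_0, k_0) = 0x081B5E
s_2 = Round(s_1, k_1) = 0xC77BD0
s_3 = Round(s_2, k_2) = 0xC24A92
s_4 = Round(s_3, k_3) = 0x743A09
s_5 = Round(s_4, k_4) = 0xBB93E7
s_6 = Round(s_5, k_5) = 0x52CE18
s_7 = Round(s_6, k_6) = 0x57ADEC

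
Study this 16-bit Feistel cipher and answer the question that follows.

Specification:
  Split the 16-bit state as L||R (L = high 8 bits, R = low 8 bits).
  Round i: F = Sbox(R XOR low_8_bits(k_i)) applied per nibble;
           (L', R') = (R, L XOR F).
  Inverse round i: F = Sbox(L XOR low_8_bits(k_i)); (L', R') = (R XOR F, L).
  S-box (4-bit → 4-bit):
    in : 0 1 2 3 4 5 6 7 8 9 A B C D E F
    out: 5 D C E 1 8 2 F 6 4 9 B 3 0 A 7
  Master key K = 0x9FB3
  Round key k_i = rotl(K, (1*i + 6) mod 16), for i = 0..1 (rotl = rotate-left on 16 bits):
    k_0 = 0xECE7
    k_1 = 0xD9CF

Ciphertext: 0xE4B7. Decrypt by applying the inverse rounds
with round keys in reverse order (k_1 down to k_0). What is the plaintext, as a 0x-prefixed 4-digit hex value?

s_0 = ciphertext = 0xE4B7
s_1 = InvRound(s_0, k_1) = 0x7CE4
s_2 = InvRound(s_1, k_0) = 0xAF7C

0xAF7C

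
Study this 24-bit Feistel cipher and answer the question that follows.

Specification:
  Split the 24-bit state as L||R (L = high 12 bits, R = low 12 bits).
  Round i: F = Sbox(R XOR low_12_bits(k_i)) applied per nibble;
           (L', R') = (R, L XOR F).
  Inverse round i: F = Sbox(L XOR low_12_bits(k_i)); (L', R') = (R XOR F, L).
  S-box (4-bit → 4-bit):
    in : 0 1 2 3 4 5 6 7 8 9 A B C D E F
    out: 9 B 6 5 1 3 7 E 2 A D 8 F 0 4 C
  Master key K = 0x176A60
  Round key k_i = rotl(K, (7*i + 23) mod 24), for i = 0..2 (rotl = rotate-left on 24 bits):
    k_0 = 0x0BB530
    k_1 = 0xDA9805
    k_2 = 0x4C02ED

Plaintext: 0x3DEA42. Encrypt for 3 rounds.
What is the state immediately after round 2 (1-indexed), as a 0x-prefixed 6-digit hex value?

s_0 = plaintext = 0x3DEA42
s_1 = Round(s_0, k_0) = 0xA42F38
s_2 = Round(s_1, k_1) = 0xF38412
s_3 = Round(s_2, k_2) = 0x4128F4

0xF38412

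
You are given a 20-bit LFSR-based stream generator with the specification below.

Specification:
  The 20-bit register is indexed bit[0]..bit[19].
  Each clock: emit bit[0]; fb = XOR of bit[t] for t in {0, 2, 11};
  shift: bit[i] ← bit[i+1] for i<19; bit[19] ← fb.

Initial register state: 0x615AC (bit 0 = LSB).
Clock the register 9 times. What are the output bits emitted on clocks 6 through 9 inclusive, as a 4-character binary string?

reg_0 = 0x615AC
clock 1: out=0, reg = 0xB0AD6
clock 2: out=0, reg = 0x5856B
clock 3: out=1, reg = 0xAC2B5
clock 4: out=1, reg = 0x5615A
clock 5: out=0, reg = 0x2B0AD
clock 6: out=1, reg = 0x15856
clock 7: out=0, reg = 0x0AC2B
clock 8: out=1, reg = 0x05615
clock 9: out=1, reg = 0x02B0A

1011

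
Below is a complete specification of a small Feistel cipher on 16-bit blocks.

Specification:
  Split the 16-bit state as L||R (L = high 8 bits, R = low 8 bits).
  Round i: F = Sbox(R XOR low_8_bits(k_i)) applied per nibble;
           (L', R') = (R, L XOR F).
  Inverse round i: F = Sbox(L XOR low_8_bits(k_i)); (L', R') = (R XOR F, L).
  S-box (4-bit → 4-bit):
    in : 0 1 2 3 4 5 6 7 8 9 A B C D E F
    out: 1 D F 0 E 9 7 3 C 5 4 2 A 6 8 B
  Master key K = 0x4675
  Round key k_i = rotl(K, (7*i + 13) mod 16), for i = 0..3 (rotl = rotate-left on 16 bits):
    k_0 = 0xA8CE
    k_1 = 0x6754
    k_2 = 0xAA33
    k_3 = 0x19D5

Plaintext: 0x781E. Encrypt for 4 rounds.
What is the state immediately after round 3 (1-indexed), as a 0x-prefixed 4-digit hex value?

s_0 = plaintext = 0x781E
s_1 = Round(s_0, k_0) = 0x1E19
s_2 = Round(s_1, k_1) = 0x19F8
s_3 = Round(s_2, k_2) = 0xF8BB
s_4 = Round(s_3, k_3) = 0xBB80

0xF8BB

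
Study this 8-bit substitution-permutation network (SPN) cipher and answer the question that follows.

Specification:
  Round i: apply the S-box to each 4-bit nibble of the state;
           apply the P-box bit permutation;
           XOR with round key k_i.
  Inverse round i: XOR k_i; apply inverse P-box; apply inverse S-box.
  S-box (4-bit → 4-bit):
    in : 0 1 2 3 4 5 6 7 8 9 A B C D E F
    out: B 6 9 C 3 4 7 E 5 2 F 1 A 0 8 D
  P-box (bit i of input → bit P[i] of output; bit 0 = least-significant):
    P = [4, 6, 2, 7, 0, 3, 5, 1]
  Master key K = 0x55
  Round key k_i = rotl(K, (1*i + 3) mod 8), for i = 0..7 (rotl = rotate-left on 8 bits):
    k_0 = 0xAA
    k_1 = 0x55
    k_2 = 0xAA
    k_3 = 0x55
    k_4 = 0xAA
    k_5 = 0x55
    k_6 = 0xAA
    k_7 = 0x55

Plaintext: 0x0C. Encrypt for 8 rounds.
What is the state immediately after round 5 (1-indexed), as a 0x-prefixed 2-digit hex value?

0xA2

s_0 = plaintext = 0x0C
s_1 = Round(s_0, k_0) = 0x61
s_2 = Round(s_1, k_1) = 0x38
s_3 = Round(s_2, k_2) = 0x9C
s_4 = Round(s_3, k_3) = 0x9D
s_5 = Round(s_4, k_4) = 0xA2
s_6 = Round(s_5, k_5) = 0xEE
s_7 = Round(s_6, k_6) = 0x28
s_8 = Round(s_7, k_7) = 0x42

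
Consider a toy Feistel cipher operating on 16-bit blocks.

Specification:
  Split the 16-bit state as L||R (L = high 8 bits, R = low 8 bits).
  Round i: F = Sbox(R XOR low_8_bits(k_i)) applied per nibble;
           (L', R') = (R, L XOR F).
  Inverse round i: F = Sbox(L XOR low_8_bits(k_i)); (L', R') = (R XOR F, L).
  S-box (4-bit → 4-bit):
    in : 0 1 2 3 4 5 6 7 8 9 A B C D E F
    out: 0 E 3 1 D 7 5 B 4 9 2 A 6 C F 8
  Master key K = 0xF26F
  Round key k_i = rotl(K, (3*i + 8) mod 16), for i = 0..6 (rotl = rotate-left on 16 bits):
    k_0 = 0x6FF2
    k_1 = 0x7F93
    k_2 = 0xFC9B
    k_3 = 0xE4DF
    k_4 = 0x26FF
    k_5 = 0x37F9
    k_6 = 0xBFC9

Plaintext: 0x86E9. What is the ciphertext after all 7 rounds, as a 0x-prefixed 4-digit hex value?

0x04C2

s_0 = plaintext = 0x86E9
s_1 = Round(s_0, k_0) = 0xE96C
s_2 = Round(s_1, k_1) = 0x6C61
s_3 = Round(s_2, k_2) = 0x61EE
s_4 = Round(s_3, k_3) = 0xEE7F
s_5 = Round(s_4, k_4) = 0x7FAE
s_6 = Round(s_5, k_5) = 0xAE04
s_7 = Round(s_6, k_6) = 0x04C2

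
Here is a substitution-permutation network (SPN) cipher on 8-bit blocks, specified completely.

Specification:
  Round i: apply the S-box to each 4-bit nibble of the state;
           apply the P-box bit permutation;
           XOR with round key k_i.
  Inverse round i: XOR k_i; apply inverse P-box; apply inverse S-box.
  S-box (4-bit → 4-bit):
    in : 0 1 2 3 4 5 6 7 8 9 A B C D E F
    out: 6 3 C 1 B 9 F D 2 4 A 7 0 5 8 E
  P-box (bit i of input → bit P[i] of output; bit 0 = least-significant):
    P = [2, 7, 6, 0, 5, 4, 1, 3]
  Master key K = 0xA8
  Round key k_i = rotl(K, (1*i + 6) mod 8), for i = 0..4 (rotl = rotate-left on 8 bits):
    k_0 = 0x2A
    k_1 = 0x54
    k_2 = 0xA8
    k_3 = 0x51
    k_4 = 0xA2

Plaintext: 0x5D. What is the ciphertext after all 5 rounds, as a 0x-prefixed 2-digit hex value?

0x76

s_0 = plaintext = 0x5D
s_1 = Round(s_0, k_0) = 0x46
s_2 = Round(s_1, k_1) = 0xA9
s_3 = Round(s_2, k_2) = 0xF0
s_4 = Round(s_3, k_3) = 0x8B
s_5 = Round(s_4, k_4) = 0x76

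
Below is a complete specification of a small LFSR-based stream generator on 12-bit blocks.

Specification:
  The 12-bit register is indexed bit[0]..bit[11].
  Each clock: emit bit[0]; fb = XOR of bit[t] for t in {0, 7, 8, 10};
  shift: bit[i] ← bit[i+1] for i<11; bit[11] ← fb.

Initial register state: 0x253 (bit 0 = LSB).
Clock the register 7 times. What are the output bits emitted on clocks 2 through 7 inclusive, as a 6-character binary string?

reg_0 = 0x253
clock 1: out=1, reg = 0x929
clock 2: out=1, reg = 0x494
clock 3: out=0, reg = 0x24A
clock 4: out=0, reg = 0x125
clock 5: out=1, reg = 0x092
clock 6: out=0, reg = 0x849
clock 7: out=1, reg = 0xC24

100101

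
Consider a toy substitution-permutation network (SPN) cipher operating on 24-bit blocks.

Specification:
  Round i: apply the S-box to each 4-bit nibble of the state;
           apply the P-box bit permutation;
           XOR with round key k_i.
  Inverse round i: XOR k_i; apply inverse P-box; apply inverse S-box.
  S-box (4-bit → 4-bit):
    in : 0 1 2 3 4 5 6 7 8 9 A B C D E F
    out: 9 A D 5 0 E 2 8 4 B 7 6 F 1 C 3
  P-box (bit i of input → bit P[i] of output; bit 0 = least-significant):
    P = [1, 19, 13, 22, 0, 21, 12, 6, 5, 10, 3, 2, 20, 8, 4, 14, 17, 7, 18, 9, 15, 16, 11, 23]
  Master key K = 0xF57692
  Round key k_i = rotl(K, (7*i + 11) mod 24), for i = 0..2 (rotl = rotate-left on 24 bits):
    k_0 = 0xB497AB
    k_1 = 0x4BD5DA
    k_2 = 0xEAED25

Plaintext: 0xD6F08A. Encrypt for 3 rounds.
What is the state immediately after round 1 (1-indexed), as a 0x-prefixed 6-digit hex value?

0xAC260D

s_0 = plaintext = 0xD6F08A
s_1 = Round(s_0, k_0) = 0xAC260D
s_2 = Round(s_1, k_1) = 0x5C1B09
s_3 = Round(s_2, k_2) = 0x25A2EE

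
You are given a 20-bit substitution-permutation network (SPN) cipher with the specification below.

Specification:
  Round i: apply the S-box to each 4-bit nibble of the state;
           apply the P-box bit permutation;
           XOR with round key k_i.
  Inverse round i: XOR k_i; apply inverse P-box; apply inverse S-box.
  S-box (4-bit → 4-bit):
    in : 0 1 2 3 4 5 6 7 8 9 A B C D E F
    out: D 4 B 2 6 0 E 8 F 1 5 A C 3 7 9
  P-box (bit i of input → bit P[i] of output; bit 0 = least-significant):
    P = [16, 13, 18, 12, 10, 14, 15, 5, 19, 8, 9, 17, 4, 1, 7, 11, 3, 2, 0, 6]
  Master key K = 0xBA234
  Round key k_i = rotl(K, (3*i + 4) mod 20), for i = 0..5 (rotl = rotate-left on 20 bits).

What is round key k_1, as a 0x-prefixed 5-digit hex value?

K = 0xBA234
k_0 = rotl(K, (3*0+4) mod 20) = rotl(K, 4) = 0xA234B
k_1 = rotl(K, (3*1+4) mod 20) = rotl(K, 7) = 0x11A5D

0x11A5D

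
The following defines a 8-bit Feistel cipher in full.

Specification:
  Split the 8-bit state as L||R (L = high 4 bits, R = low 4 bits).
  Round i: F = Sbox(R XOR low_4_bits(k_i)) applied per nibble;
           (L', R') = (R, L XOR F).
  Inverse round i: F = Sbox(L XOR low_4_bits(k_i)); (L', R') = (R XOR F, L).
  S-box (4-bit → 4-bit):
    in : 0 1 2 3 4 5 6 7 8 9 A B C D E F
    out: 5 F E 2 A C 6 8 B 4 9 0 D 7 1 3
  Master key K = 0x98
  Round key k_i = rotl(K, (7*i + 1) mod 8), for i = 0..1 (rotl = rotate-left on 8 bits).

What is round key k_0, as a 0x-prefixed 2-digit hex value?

K = 0x98
k_0 = rotl(K, (7*0+1) mod 8) = rotl(K, 1) = 0x31

0x31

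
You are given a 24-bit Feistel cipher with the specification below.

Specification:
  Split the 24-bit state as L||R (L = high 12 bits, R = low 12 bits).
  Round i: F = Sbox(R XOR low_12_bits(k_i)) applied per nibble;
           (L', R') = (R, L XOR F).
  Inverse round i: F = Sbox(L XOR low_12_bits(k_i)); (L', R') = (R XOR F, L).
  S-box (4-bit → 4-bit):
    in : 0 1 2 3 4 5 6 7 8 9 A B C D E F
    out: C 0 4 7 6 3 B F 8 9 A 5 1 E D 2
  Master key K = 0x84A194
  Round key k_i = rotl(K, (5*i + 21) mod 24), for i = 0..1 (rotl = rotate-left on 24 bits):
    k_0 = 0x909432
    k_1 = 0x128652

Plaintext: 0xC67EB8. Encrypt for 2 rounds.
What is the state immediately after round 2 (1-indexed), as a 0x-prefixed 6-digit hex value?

s_0 = plaintext = 0xC67EB8
s_1 = Round(s_0, k_0) = 0xEB86ED
s_2 = Round(s_1, k_1) = 0x6ED2EA

0x6ED2EA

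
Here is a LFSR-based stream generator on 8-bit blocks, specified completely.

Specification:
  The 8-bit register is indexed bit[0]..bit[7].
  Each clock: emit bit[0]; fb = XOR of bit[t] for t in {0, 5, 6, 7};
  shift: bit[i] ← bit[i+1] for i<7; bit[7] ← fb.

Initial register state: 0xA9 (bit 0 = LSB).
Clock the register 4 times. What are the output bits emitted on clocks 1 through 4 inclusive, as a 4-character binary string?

reg_0 = 0xA9
clock 1: out=1, reg = 0xD4
clock 2: out=0, reg = 0x6A
clock 3: out=0, reg = 0x35
clock 4: out=1, reg = 0x1A

1001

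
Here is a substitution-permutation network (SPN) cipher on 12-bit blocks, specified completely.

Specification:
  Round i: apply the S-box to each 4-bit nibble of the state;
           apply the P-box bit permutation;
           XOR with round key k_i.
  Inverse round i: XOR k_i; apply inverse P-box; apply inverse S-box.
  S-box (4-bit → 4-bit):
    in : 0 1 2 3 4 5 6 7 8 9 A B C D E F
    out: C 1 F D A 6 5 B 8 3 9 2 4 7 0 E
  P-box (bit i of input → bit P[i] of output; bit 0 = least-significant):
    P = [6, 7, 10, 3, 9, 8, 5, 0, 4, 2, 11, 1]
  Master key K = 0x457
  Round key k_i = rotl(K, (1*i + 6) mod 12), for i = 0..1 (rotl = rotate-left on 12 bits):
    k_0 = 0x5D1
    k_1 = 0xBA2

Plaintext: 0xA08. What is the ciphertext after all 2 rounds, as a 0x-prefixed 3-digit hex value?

s_0 = plaintext = 0xA08
s_1 = Round(s_0, k_0) = 0x5EA
s_2 = Round(s_1, k_1) = 0x3EE

0x3EE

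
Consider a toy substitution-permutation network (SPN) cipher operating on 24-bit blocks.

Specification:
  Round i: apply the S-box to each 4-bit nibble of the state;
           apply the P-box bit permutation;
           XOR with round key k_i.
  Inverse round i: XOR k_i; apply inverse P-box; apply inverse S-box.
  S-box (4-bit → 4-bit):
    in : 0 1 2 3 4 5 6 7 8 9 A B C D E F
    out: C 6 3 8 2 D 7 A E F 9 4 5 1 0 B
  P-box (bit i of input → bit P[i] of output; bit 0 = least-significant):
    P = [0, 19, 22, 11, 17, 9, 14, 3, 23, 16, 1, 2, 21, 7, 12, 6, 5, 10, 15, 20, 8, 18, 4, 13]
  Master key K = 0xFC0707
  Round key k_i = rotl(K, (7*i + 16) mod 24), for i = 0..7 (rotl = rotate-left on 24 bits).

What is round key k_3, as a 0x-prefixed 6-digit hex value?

0xE0FF80

K = 0xFC0707
k_0 = rotl(K, (7*0+16) mod 24) = rotl(K, 16) = 0x07FC07
k_1 = rotl(K, (7*1+16) mod 24) = rotl(K, 23) = 0xFE0383
k_2 = rotl(K, (7*2+16) mod 24) = rotl(K, 6) = 0x01C1FF
k_3 = rotl(K, (7*3+16) mod 24) = rotl(K, 13) = 0xE0FF80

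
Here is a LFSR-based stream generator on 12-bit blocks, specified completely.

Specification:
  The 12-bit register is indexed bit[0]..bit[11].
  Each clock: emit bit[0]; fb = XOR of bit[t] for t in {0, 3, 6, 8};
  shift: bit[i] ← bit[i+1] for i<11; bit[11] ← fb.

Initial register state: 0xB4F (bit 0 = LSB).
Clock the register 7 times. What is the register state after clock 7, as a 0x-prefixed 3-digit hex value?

reg_0 = 0xB4F
clock 1: out=1, reg = 0x5A7
clock 2: out=1, reg = 0x2D3
clock 3: out=1, reg = 0x169
clock 4: out=1, reg = 0x0B4
clock 5: out=0, reg = 0x05A
clock 6: out=0, reg = 0x02D
clock 7: out=1, reg = 0x016

0x016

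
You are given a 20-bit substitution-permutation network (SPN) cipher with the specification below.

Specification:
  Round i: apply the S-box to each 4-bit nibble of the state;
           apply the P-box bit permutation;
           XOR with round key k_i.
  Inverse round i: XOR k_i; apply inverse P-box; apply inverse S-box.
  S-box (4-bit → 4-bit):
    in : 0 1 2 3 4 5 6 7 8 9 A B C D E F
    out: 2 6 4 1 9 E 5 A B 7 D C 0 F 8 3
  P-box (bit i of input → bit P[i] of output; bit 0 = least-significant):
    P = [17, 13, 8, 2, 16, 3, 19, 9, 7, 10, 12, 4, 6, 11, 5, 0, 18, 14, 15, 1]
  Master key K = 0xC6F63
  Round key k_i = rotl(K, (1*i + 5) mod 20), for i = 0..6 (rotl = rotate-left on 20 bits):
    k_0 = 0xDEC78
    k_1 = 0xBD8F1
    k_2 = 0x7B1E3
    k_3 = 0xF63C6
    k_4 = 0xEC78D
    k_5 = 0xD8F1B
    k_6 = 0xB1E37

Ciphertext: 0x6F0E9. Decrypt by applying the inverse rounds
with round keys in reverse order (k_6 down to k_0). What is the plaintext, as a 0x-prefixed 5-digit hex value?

s_0 = ciphertext = 0x6F0E9
s_1 = InvRound(s_0, k_6) = 0xDF8D7
s_2 = InvRound(s_1, k_5) = 0x03975
s_3 = InvRound(s_2, k_4) = 0x99D5F
s_4 = InvRound(s_3, k_3) = 0x97D7F
s_5 = InvRound(s_4, k_2) = 0x90814
s_6 = InvRound(s_5, k_1) = 0x1A6C4
s_7 = InvRound(s_6, k_0) = 0xF145E

0xF145E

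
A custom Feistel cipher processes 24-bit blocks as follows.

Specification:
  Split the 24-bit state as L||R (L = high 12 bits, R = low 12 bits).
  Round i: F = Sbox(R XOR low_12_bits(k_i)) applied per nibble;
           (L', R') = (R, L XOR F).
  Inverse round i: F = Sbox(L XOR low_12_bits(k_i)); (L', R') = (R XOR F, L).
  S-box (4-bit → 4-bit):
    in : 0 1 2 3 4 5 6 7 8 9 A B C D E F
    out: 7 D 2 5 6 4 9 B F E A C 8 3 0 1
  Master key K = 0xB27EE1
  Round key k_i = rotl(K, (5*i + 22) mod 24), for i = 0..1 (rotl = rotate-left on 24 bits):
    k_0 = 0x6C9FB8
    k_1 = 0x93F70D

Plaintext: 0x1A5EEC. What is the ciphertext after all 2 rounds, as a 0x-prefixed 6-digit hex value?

s_0 = plaintext = 0x1A5EEC
s_1 = Round(s_0, k_0) = 0xEECCE3
s_2 = Round(s_1, k_1) = 0xCE32EC

0xCE32EC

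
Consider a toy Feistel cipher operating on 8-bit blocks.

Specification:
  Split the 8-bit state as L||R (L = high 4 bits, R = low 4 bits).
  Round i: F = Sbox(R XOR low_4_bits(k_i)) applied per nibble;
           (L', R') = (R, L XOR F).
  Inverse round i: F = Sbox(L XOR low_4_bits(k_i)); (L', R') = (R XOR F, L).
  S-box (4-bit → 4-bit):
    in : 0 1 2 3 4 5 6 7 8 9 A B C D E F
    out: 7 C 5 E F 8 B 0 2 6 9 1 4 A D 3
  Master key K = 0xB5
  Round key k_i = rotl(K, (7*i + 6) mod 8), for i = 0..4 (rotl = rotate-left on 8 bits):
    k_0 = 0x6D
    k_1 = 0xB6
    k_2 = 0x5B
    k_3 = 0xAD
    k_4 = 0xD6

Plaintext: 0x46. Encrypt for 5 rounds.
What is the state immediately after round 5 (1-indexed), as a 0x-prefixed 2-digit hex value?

s_0 = plaintext = 0x46
s_1 = Round(s_0, k_0) = 0x65
s_2 = Round(s_1, k_1) = 0x58
s_3 = Round(s_2, k_2) = 0x8B
s_4 = Round(s_3, k_3) = 0xB3
s_5 = Round(s_4, k_4) = 0x33

0x33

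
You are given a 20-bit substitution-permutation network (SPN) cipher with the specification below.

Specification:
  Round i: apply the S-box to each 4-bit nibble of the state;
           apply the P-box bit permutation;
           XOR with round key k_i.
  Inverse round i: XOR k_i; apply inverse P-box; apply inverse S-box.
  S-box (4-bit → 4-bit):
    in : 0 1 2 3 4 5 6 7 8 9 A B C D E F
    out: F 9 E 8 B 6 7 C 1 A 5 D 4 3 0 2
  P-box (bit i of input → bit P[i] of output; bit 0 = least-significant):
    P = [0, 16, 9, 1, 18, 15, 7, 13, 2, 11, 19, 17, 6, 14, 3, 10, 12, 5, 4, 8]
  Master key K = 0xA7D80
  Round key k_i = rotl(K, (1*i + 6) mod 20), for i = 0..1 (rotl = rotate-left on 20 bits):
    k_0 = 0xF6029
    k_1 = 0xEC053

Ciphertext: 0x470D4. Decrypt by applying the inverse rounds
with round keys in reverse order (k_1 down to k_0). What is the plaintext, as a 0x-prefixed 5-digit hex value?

s_0 = ciphertext = 0x470D4
s_1 = InvRound(s_0, k_1) = 0x8EB21
s_2 = InvRound(s_1, k_0) = 0x3C9D5

0x3C9D5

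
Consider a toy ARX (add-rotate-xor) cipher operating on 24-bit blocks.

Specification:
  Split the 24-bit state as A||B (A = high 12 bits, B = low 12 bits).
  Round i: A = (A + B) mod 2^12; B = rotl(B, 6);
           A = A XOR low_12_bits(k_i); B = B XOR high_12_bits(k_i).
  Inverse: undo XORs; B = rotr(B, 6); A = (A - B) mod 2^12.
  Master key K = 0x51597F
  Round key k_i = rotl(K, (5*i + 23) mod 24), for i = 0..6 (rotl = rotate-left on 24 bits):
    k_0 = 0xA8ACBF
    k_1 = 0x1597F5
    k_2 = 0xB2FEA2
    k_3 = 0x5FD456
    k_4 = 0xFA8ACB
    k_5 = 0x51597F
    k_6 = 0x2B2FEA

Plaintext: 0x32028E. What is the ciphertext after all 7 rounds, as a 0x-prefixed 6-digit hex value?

0x0EF373

s_0 = plaintext = 0x32028E
s_1 = Round(s_0, k_0) = 0x911900
s_2 = Round(s_1, k_1) = 0x5E417D
s_3 = Round(s_2, k_2) = 0x9C346A
s_4 = Round(s_3, k_3) = 0xA7BF6C
s_5 = Round(s_4, k_4) = 0x32C495
s_6 = Round(s_5, k_5) = 0xEBE047
s_7 = Round(s_6, k_6) = 0x0EF373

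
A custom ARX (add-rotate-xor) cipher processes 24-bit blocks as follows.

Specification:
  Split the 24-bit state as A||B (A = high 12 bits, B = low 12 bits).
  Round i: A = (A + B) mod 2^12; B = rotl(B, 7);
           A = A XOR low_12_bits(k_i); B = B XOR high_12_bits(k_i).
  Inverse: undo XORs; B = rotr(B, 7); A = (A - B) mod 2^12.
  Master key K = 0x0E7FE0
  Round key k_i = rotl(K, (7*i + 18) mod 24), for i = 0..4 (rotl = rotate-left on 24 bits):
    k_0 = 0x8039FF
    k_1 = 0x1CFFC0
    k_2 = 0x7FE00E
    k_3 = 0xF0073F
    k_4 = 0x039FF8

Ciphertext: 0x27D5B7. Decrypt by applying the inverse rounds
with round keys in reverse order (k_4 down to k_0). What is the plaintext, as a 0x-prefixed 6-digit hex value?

0x6DD81C

s_0 = ciphertext = 0x27D5B7
s_1 = InvRound(s_0, k_4) = 0xBBA1CB
s_2 = InvRound(s_1, k_3) = 0x30897D
s_3 = InvRound(s_2, k_2) = 0x28907D
s_4 = InvRound(s_3, k_1) = 0x706643
s_5 = InvRound(s_4, k_0) = 0x6DD81C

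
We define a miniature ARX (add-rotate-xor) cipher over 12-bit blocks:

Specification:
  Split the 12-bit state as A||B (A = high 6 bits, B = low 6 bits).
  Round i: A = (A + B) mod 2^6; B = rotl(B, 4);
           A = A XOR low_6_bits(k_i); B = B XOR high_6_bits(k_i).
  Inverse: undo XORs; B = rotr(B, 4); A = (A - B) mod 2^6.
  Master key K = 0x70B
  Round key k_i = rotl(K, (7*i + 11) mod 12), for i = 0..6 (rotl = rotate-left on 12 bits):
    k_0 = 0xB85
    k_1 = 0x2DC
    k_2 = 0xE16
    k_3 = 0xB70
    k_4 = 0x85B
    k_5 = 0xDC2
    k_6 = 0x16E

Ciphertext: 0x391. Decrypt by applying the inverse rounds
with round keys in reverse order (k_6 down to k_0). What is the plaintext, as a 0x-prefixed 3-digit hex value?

0xD78

s_0 = ciphertext = 0x391
s_1 = InvRound(s_0, k_6) = 0x3D1
s_2 = InvRound(s_1, k_5) = 0xCDA
s_3 = InvRound(s_2, k_4) = 0xE6F
s_4 = InvRound(s_3, k_3) = 0x048
s_5 = InvRound(s_4, k_2) = 0x503
s_6 = InvRound(s_5, k_1) = 0xA20
s_7 = InvRound(s_6, k_0) = 0xD78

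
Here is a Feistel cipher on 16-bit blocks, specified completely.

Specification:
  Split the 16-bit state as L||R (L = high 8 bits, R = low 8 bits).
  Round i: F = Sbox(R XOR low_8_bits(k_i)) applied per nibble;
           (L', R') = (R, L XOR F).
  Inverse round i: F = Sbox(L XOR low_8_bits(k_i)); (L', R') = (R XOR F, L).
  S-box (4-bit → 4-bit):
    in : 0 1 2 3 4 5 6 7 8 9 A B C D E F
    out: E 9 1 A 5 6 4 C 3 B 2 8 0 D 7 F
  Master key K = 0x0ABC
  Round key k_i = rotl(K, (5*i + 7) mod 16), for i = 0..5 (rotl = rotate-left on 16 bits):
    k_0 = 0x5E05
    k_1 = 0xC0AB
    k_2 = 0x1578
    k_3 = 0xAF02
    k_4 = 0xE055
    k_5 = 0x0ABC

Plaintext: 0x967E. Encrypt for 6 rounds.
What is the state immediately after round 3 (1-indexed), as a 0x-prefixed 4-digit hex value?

s_0 = plaintext = 0x967E
s_1 = Round(s_0, k_0) = 0x7E5E
s_2 = Round(s_1, k_1) = 0x5E88
s_3 = Round(s_2, k_2) = 0x88A0
s_4 = Round(s_3, k_3) = 0xA0A9
s_5 = Round(s_4, k_4) = 0xA950
s_6 = Round(s_5, k_5) = 0x50D9

0x88A0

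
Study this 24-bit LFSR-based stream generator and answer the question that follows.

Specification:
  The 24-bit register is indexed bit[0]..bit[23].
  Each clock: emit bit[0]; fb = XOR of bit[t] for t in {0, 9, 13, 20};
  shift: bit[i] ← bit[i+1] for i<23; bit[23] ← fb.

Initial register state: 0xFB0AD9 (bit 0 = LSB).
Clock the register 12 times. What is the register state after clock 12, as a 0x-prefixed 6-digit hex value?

reg_0 = 0xFB0AD9
clock 1: out=1, reg = 0xFD856C
clock 2: out=0, reg = 0xFEC2B6
clock 3: out=0, reg = 0x7F615B
clock 4: out=1, reg = 0xBFB0AD
clock 5: out=1, reg = 0xDFD856
clock 6: out=0, reg = 0xEFEC2B
clock 7: out=1, reg = 0x77F615
clock 8: out=1, reg = 0x3BFB0A
clock 9: out=0, reg = 0x9DFD85
clock 10: out=1, reg = 0xCEFEC2
clock 11: out=0, reg = 0x677F61
clock 12: out=1, reg = 0xB3BFB0

0xB3BFB0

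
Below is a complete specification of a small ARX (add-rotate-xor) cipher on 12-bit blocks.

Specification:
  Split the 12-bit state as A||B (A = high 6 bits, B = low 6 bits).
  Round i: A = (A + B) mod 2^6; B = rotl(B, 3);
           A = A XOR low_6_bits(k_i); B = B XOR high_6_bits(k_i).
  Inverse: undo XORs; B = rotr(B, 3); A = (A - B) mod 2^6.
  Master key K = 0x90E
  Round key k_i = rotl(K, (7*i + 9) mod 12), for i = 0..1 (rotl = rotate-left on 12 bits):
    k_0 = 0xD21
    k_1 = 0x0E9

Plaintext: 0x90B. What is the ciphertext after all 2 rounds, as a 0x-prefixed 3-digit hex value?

s_0 = plaintext = 0x90B
s_1 = Round(s_0, k_0) = 0x3AD
s_2 = Round(s_1, k_1) = 0x4AE

0x4AE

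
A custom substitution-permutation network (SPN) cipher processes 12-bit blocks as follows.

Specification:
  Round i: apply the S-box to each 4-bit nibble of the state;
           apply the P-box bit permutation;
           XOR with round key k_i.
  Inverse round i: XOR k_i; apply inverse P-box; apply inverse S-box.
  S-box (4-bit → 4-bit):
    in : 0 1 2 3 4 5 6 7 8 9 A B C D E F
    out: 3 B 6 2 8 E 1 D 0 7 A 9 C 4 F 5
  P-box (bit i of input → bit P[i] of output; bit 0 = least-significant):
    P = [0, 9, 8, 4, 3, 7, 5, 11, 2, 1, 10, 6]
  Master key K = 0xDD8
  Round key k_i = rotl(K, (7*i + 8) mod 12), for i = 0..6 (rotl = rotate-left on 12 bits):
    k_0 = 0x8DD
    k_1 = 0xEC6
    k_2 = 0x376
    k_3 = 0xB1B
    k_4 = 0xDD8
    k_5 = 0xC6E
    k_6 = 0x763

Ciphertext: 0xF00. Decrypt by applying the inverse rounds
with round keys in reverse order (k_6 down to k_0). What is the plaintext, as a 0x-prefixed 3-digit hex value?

0x968

s_0 = ciphertext = 0xF00
s_1 = InvRound(s_0, k_6) = 0xAC6
s_2 = InvRound(s_1, k_5) = 0xD93
s_3 = InvRound(s_2, k_4) = 0xA66
s_4 = InvRound(s_3, k_3) = 0xBF7
s_5 = InvRound(s_4, k_2) = 0x8A6
s_6 = InvRound(s_5, k_1) = 0xCD3
s_7 = InvRound(s_6, k_0) = 0x968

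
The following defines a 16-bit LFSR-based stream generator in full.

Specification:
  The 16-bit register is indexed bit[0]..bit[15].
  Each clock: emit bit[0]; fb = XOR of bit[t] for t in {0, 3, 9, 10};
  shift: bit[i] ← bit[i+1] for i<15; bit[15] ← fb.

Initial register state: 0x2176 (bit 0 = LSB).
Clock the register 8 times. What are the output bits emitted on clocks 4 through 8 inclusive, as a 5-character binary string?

reg_0 = 0x2176
clock 1: out=0, reg = 0x10BB
clock 2: out=1, reg = 0x085D
clock 3: out=1, reg = 0x042E
clock 4: out=0, reg = 0x0217
clock 5: out=1, reg = 0x010B
clock 6: out=1, reg = 0x0085
clock 7: out=1, reg = 0x8042
clock 8: out=0, reg = 0x4021

01110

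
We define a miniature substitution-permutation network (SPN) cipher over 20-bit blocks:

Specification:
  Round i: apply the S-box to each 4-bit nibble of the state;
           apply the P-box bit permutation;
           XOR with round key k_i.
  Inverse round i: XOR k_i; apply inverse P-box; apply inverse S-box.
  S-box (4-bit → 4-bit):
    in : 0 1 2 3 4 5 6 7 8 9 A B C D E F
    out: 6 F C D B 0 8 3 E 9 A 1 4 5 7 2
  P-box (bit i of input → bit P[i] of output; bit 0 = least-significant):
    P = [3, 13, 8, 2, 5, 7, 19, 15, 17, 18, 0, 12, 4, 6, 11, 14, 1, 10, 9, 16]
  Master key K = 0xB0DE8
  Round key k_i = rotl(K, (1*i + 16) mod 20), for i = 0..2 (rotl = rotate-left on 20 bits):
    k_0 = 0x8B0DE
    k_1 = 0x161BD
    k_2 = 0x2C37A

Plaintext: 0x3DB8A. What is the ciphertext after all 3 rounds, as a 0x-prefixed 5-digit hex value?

s_0 = plaintext = 0x3DB8A
s_1 = Round(s_0, k_0) = 0x31A48
s_2 = Round(s_1, k_1) = 0x49A4B
s_3 = Round(s_2, k_2) = 0x717C0

0x717C0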